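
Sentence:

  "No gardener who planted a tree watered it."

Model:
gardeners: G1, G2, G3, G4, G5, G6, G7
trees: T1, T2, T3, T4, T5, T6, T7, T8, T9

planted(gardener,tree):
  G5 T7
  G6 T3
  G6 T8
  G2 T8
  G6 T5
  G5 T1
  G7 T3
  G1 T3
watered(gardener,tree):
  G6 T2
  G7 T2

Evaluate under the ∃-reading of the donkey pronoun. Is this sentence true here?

True

"it" takes "a tree" as antecedent — a donkey pronoun bound across the clause boundary.
Truth condition: for no (g,t) with planted(g,t) does watered(g,t) hold.
Restrictor pairs — does the scope hold? (G1,T3):fails  (G2,T8):fails  (G5,T1):fails  (G5,T7):fails  (G6,T3):fails  (G6,T5):fails  (G6,T8):fails  (G7,T3):fails
Scope holds for no restrictor pair, so the sentence is true.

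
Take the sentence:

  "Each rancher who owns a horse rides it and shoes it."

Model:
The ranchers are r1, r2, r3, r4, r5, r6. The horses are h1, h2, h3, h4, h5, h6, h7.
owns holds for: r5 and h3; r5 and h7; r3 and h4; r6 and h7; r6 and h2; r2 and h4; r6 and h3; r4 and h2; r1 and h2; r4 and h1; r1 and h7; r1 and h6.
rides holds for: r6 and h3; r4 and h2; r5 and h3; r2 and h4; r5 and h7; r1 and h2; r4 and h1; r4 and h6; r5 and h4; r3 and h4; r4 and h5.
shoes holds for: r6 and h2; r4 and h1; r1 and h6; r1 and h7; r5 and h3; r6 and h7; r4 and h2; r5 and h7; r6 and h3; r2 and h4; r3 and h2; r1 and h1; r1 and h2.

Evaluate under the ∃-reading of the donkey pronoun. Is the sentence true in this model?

"it" takes "a horse" as antecedent — a donkey pronoun bound across the clause boundary.
Weak reading: every rancher r with some owns-horse has at least one owns-horse h such that rides(r,h) ∧ shoes(r,h).
Per rancher: r1:✓  r2:✓  r3:✗  r4:✓  r5:✓  r6:✓
r3 has no witness among its owns-horses.

False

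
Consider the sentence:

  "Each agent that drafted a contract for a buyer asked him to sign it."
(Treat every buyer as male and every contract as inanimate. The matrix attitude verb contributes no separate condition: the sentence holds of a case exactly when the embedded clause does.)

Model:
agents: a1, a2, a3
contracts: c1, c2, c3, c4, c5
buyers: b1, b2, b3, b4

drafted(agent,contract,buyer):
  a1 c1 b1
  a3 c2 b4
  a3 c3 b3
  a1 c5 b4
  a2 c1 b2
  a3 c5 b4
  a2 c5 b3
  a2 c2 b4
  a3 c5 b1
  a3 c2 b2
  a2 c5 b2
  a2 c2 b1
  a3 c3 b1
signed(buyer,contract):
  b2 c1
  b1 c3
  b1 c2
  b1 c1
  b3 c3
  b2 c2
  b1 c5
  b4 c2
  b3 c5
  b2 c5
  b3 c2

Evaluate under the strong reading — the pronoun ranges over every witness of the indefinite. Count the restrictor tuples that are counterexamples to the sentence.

2

"him" takes "a buyer" as antecedent and "it" takes "a contract"; both are donkey pronouns co-varying with the restrictor.
Strong reading: for every (a,c,b) with drafted(a,c,b), signed(b,c).
Restrictor triples: (a1,c1,b1)→signed(b1,c1) ✓  (a1,c5,b4)→signed(b4,c5) ✗  (a2,c1,b2)→signed(b2,c1) ✓  (a2,c2,b1)→signed(b1,c2) ✓  (a2,c2,b4)→signed(b4,c2) ✓  (a2,c5,b2)→signed(b2,c5) ✓  (a2,c5,b3)→signed(b3,c5) ✓  (a3,c2,b2)→signed(b2,c2) ✓  (a3,c2,b4)→signed(b4,c2) ✓  (a3,c3,b1)→signed(b1,c3) ✓  (a3,c3,b3)→signed(b3,c3) ✓  (a3,c5,b1)→signed(b1,c5) ✓  (a3,c5,b4)→signed(b4,c5) ✗
Counterexamples (restrictor triples failing the scope): 2.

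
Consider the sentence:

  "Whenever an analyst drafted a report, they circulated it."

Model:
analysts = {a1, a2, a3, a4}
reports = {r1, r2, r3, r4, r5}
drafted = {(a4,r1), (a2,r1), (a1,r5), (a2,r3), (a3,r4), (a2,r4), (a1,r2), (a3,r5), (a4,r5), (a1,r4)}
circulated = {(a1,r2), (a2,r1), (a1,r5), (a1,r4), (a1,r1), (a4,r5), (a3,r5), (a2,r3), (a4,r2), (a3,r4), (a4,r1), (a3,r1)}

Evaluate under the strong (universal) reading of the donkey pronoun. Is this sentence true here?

False

"it" takes "a report" as antecedent — a donkey pronoun bound across the clause boundary.
Strong reading: for every (a,r) with drafted(a,r), circulated(a,r).
Restrictor pairs: (a1,r2) ✓  (a1,r4) ✓  (a1,r5) ✓  (a2,r1) ✓  (a2,r3) ✓  (a2,r4) ✗  (a3,r4) ✓  (a3,r5) ✓  (a4,r1) ✓  (a4,r5) ✓
Counterexample: (a2,r4) is in drafted but fails the scope.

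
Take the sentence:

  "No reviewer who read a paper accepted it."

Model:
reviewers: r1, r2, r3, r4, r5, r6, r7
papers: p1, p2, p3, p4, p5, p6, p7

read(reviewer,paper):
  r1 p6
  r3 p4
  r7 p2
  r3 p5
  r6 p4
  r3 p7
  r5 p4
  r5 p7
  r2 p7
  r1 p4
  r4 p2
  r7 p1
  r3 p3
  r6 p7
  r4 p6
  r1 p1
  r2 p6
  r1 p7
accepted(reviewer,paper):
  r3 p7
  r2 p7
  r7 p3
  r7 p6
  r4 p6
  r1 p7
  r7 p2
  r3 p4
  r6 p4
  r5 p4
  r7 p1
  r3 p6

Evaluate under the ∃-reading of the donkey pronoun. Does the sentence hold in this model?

False

"it" takes "a paper" as antecedent — a donkey pronoun bound across the clause boundary.
Truth condition: for no (r,p) with read(r,p) does accepted(r,p) hold.
Restrictor pairs — does the scope hold? (r1,p1):fails  (r1,p4):fails  (r1,p6):fails  (r1,p7):holds  (r2,p6):fails  (r2,p7):holds  (r3,p3):fails  (r3,p4):holds  (r3,p5):fails  (r3,p7):holds  (r4,p2):fails  (r4,p6):holds  (r5,p4):holds  (r5,p7):fails  (r6,p4):holds  (r6,p7):fails  (r7,p1):holds  (r7,p2):holds
Scope holds for 9 pair(s), so the sentence is false.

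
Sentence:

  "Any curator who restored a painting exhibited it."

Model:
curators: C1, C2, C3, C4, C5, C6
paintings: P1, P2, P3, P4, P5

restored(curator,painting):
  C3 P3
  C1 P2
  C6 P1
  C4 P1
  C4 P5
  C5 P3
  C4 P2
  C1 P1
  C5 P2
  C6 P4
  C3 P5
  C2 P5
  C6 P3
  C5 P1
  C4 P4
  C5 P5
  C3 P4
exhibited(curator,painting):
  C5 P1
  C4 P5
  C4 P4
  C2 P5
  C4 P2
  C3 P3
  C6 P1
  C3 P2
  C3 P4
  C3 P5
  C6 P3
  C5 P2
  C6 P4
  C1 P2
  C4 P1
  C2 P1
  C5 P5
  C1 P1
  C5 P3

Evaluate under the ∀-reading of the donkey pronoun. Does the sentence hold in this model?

True

"it" takes "a painting" as antecedent — a donkey pronoun bound across the clause boundary.
Strong reading: for every (c,p) with restored(c,p), exhibited(c,p).
Restrictor pairs: (C1,P1) ✓  (C1,P2) ✓  (C2,P5) ✓  (C3,P3) ✓  (C3,P4) ✓  (C3,P5) ✓  (C4,P1) ✓  (C4,P2) ✓  (C4,P4) ✓  (C4,P5) ✓  (C5,P1) ✓  (C5,P2) ✓  (C5,P3) ✓  (C5,P5) ✓  (C6,P1) ✓  (C6,P3) ✓  (C6,P4) ✓
Every restrictor pair satisfies the scope.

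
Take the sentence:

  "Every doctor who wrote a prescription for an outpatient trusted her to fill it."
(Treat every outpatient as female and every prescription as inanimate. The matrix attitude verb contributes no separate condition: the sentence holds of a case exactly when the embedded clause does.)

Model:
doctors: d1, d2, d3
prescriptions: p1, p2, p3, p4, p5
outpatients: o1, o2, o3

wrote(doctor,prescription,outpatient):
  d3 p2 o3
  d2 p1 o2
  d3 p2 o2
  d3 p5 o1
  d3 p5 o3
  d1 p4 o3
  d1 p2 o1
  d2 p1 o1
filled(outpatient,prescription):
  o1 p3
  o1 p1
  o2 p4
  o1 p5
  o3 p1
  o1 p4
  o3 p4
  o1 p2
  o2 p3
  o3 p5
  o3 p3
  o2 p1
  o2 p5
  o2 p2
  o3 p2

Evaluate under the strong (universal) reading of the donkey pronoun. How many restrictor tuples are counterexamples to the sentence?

0

"her" takes "an outpatient" as antecedent and "it" takes "a prescription"; both are donkey pronouns co-varying with the restrictor.
Strong reading: for every (d,p,o) with wrote(d,p,o), filled(o,p).
Restrictor triples: (d1,p2,o1)→filled(o1,p2) ✓  (d1,p4,o3)→filled(o3,p4) ✓  (d2,p1,o1)→filled(o1,p1) ✓  (d2,p1,o2)→filled(o2,p1) ✓  (d3,p2,o2)→filled(o2,p2) ✓  (d3,p2,o3)→filled(o3,p2) ✓  (d3,p5,o1)→filled(o1,p5) ✓  (d3,p5,o3)→filled(o3,p5) ✓
Counterexamples (restrictor triples failing the scope): 0.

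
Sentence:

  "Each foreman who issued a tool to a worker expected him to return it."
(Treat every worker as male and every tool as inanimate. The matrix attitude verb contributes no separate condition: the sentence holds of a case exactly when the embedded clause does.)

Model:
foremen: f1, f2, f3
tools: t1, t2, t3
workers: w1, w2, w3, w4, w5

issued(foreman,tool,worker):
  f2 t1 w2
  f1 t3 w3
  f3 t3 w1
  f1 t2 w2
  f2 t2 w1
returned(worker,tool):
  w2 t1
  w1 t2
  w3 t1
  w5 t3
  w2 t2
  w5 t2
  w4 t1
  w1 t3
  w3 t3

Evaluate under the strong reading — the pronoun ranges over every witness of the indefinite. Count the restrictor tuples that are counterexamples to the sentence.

"him" takes "a worker" as antecedent and "it" takes "a tool"; both are donkey pronouns co-varying with the restrictor.
Strong reading: for every (f,t,w) with issued(f,t,w), returned(w,t).
Restrictor triples: (f1,t2,w2)→returned(w2,t2) ✓  (f1,t3,w3)→returned(w3,t3) ✓  (f2,t1,w2)→returned(w2,t1) ✓  (f2,t2,w1)→returned(w1,t2) ✓  (f3,t3,w1)→returned(w1,t3) ✓
Counterexamples (restrictor triples failing the scope): 0.

0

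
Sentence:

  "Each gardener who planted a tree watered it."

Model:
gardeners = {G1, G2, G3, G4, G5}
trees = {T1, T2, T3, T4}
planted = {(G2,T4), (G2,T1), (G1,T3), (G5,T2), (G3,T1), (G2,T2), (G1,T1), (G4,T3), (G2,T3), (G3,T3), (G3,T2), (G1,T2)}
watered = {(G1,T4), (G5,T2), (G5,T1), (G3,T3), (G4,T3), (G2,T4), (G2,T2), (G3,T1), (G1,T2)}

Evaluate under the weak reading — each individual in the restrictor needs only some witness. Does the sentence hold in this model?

"it" takes "a tree" as antecedent — a donkey pronoun bound across the clause boundary.
Weak reading: every gardener g with some planted-tree has at least one planted-tree t such that watered(g,t).
Per gardener: G1:✓  G2:✓  G3:✓  G4:✓  G5:✓
Every gardener in the restrictor has a witness.

True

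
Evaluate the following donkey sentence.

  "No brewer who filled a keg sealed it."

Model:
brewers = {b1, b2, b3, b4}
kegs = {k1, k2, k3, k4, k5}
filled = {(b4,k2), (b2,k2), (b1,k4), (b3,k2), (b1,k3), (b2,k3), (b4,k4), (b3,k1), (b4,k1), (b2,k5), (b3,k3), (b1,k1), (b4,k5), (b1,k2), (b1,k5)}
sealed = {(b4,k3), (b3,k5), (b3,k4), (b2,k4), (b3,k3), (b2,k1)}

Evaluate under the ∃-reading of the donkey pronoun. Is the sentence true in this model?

"it" takes "a keg" as antecedent — a donkey pronoun bound across the clause boundary.
Truth condition: for no (b,k) with filled(b,k) does sealed(b,k) hold.
Restrictor pairs — does the scope hold? (b1,k1):fails  (b1,k2):fails  (b1,k3):fails  (b1,k4):fails  (b1,k5):fails  (b2,k2):fails  (b2,k3):fails  (b2,k5):fails  (b3,k1):fails  (b3,k2):fails  (b3,k3):holds  (b4,k1):fails  (b4,k2):fails  (b4,k4):fails  (b4,k5):fails
Scope holds for 1 pair(s), so the sentence is false.

False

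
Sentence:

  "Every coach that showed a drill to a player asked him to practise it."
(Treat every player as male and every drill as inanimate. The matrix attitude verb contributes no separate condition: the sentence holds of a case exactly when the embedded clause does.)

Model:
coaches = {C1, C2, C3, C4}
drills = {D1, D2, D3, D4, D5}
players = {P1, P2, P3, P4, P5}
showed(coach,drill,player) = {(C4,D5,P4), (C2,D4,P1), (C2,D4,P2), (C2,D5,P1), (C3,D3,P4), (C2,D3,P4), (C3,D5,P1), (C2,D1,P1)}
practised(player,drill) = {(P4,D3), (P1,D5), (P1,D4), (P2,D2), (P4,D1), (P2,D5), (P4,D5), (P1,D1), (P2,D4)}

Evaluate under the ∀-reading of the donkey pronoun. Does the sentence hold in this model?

True

"him" takes "a player" as antecedent and "it" takes "a drill"; both are donkey pronouns co-varying with the restrictor.
Strong reading: for every (c,d,p) with showed(c,d,p), practised(p,d).
Restrictor triples: (C2,D1,P1)→practised(P1,D1) ✓  (C2,D3,P4)→practised(P4,D3) ✓  (C2,D4,P1)→practised(P1,D4) ✓  (C2,D4,P2)→practised(P2,D4) ✓  (C2,D5,P1)→practised(P1,D5) ✓  (C3,D3,P4)→practised(P4,D3) ✓  (C3,D5,P1)→practised(P1,D5) ✓  (C4,D5,P4)→practised(P4,D5) ✓
Every restrictor triple satisfies the scope.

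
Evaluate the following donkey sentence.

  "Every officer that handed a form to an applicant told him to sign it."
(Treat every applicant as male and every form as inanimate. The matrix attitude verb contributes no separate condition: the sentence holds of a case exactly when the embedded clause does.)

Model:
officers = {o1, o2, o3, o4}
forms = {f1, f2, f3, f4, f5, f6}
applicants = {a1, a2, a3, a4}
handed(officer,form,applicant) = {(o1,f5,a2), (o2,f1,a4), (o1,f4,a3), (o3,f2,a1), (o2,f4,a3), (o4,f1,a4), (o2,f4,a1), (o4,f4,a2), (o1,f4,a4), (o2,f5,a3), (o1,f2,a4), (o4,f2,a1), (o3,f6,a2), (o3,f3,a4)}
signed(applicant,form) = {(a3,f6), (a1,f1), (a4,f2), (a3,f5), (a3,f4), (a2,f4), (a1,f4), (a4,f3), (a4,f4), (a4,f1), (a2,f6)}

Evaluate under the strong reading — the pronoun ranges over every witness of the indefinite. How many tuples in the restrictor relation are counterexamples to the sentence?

3

"him" takes "an applicant" as antecedent and "it" takes "a form"; both are donkey pronouns co-varying with the restrictor.
Strong reading: for every (o,f,a) with handed(o,f,a), signed(a,f).
Restrictor triples: (o1,f2,a4)→signed(a4,f2) ✓  (o1,f4,a3)→signed(a3,f4) ✓  (o1,f4,a4)→signed(a4,f4) ✓  (o1,f5,a2)→signed(a2,f5) ✗  (o2,f1,a4)→signed(a4,f1) ✓  (o2,f4,a1)→signed(a1,f4) ✓  (o2,f4,a3)→signed(a3,f4) ✓  (o2,f5,a3)→signed(a3,f5) ✓  (o3,f2,a1)→signed(a1,f2) ✗  (o3,f3,a4)→signed(a4,f3) ✓  (o3,f6,a2)→signed(a2,f6) ✓  (o4,f1,a4)→signed(a4,f1) ✓  (o4,f2,a1)→signed(a1,f2) ✗  (o4,f4,a2)→signed(a2,f4) ✓
Counterexamples (restrictor triples failing the scope): 3.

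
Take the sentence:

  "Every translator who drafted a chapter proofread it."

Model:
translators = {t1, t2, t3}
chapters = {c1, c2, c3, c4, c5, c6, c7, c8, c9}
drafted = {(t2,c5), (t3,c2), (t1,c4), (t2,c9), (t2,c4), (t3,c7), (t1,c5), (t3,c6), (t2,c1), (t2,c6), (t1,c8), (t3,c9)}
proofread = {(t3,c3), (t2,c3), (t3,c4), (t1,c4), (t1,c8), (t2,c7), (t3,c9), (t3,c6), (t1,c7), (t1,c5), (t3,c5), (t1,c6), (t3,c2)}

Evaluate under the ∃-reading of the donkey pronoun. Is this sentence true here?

False

"it" takes "a chapter" as antecedent — a donkey pronoun bound across the clause boundary.
Weak reading: every translator t with some drafted-chapter has at least one drafted-chapter c such that proofread(t,c).
Per translator: t1:✓  t2:✗  t3:✓
t2 has no witness among its drafted-chapters.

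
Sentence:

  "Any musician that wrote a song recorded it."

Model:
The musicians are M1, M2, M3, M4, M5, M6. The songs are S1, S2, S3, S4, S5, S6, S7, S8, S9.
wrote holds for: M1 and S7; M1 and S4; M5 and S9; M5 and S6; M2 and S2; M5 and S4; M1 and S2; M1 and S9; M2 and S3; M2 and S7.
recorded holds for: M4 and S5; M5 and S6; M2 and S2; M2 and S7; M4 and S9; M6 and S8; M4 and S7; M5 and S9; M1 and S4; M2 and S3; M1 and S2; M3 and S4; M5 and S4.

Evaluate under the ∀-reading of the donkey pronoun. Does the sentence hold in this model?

"it" takes "a song" as antecedent — a donkey pronoun bound across the clause boundary.
Strong reading: for every (m,s) with wrote(m,s), recorded(m,s).
Restrictor pairs: (M1,S2) ✓  (M1,S4) ✓  (M1,S7) ✗  (M1,S9) ✗  (M2,S2) ✓  (M2,S3) ✓  (M2,S7) ✓  (M5,S4) ✓  (M5,S6) ✓  (M5,S9) ✓
Counterexample: (M1,S7) is in wrote but fails the scope.

False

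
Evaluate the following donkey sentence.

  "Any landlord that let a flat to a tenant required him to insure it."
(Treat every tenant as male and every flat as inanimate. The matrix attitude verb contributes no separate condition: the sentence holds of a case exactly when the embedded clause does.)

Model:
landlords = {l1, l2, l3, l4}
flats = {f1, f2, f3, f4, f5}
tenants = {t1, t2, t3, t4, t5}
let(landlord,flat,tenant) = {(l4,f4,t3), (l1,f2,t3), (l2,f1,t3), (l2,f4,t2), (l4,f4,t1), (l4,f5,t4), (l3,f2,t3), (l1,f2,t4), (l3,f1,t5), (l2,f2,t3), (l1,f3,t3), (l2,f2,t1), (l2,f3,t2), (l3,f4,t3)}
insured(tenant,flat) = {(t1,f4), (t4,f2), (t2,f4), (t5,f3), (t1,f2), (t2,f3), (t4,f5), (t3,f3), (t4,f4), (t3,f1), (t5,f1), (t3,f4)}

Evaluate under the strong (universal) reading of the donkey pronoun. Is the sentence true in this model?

"him" takes "a tenant" as antecedent and "it" takes "a flat"; both are donkey pronouns co-varying with the restrictor.
Strong reading: for every (l,f,t) with let(l,f,t), insured(t,f).
Restrictor triples: (l1,f2,t3)→insured(t3,f2) ✗  (l1,f2,t4)→insured(t4,f2) ✓  (l1,f3,t3)→insured(t3,f3) ✓  (l2,f1,t3)→insured(t3,f1) ✓  (l2,f2,t1)→insured(t1,f2) ✓  (l2,f2,t3)→insured(t3,f2) ✗  (l2,f3,t2)→insured(t2,f3) ✓  (l2,f4,t2)→insured(t2,f4) ✓  (l3,f1,t5)→insured(t5,f1) ✓  (l3,f2,t3)→insured(t3,f2) ✗  (l3,f4,t3)→insured(t3,f4) ✓  (l4,f4,t1)→insured(t1,f4) ✓  (l4,f4,t3)→insured(t3,f4) ✓  (l4,f5,t4)→insured(t4,f5) ✓
Counterexample: (l1,f2,t3) — insured(t3,f2) does not hold.

False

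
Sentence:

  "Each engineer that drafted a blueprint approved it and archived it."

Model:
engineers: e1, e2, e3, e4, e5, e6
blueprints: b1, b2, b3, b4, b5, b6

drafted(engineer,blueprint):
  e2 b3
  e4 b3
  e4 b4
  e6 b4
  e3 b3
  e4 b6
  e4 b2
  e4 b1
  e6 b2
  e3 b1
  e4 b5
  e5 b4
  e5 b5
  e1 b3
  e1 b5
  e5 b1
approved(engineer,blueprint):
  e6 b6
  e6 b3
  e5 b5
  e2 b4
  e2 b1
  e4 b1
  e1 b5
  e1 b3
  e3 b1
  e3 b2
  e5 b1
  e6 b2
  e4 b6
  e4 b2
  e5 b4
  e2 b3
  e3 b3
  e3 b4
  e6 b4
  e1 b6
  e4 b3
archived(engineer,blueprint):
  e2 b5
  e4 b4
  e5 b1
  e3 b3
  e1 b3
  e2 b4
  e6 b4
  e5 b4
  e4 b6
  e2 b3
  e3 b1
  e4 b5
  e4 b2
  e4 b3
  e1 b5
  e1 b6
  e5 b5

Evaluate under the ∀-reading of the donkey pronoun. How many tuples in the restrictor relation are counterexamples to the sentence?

4

"it" takes "a blueprint" as antecedent — a donkey pronoun bound across the clause boundary.
Strong reading: for every (e,b) with drafted(e,b), approved(e,b) ∧ archived(e,b).
Restrictor pairs: (e1,b3) ✓  (e1,b5) ✓  (e2,b3) ✓  (e3,b1) ✓  (e3,b3) ✓  (e4,b1) ✗  (e4,b2) ✓  (e4,b3) ✓  (e4,b4) ✗  (e4,b5) ✗  (e4,b6) ✓  (e5,b1) ✓  (e5,b4) ✓  (e5,b5) ✓  (e6,b2) ✗  (e6,b4) ✓
Counterexamples (restrictor pairs failing the scope): 4.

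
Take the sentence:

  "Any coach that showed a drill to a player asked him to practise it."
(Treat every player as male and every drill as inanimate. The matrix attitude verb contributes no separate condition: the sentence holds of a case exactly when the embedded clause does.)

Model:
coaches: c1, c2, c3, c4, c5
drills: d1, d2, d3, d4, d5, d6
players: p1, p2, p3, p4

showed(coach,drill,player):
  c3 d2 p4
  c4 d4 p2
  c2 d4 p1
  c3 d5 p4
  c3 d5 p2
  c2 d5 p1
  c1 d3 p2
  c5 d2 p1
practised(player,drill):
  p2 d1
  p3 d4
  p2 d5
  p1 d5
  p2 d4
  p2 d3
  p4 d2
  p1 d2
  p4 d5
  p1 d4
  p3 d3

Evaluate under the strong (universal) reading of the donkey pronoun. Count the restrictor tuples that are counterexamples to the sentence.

0

"him" takes "a player" as antecedent and "it" takes "a drill"; both are donkey pronouns co-varying with the restrictor.
Strong reading: for every (c,d,p) with showed(c,d,p), practised(p,d).
Restrictor triples: (c1,d3,p2)→practised(p2,d3) ✓  (c2,d4,p1)→practised(p1,d4) ✓  (c2,d5,p1)→practised(p1,d5) ✓  (c3,d2,p4)→practised(p4,d2) ✓  (c3,d5,p2)→practised(p2,d5) ✓  (c3,d5,p4)→practised(p4,d5) ✓  (c4,d4,p2)→practised(p2,d4) ✓  (c5,d2,p1)→practised(p1,d2) ✓
Counterexamples (restrictor triples failing the scope): 0.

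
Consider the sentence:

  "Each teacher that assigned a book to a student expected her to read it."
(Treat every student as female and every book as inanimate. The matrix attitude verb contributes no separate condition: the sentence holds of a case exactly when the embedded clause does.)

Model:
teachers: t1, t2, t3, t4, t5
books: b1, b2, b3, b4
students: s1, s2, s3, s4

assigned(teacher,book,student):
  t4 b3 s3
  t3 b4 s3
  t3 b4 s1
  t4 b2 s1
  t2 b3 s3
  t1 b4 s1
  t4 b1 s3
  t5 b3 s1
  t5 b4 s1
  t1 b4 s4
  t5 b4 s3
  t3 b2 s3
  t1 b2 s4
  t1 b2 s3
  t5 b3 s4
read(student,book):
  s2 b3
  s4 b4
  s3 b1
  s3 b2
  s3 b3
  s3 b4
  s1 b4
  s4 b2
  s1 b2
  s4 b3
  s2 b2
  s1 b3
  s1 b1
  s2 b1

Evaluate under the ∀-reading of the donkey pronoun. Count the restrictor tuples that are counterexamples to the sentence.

"her" takes "a student" as antecedent and "it" takes "a book"; both are donkey pronouns co-varying with the restrictor.
Strong reading: for every (t,b,s) with assigned(t,b,s), read(s,b).
Restrictor triples: (t1,b2,s3)→read(s3,b2) ✓  (t1,b2,s4)→read(s4,b2) ✓  (t1,b4,s1)→read(s1,b4) ✓  (t1,b4,s4)→read(s4,b4) ✓  (t2,b3,s3)→read(s3,b3) ✓  (t3,b2,s3)→read(s3,b2) ✓  (t3,b4,s1)→read(s1,b4) ✓  (t3,b4,s3)→read(s3,b4) ✓  (t4,b1,s3)→read(s3,b1) ✓  (t4,b2,s1)→read(s1,b2) ✓  (t4,b3,s3)→read(s3,b3) ✓  (t5,b3,s1)→read(s1,b3) ✓  (t5,b3,s4)→read(s4,b3) ✓  (t5,b4,s1)→read(s1,b4) ✓  (t5,b4,s3)→read(s3,b4) ✓
Counterexamples (restrictor triples failing the scope): 0.

0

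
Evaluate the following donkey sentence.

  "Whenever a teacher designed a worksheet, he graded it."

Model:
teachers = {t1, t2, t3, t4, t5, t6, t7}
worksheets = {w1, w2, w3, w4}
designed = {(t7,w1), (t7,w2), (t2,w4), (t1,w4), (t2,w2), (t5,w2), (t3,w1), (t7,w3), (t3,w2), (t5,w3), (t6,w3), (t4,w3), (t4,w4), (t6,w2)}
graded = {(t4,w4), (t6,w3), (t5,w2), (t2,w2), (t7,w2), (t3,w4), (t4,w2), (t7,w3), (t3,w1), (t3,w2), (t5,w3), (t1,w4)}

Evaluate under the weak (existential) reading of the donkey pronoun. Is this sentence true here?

"it" takes "a worksheet" as antecedent — a donkey pronoun bound across the clause boundary.
Weak reading: every teacher t with some designed-worksheet has at least one designed-worksheet w such that graded(t,w).
Per teacher: t1:✓  t2:✓  t3:✓  t4:✓  t5:✓  t6:✓  t7:✓
Every teacher in the restrictor has a witness.

True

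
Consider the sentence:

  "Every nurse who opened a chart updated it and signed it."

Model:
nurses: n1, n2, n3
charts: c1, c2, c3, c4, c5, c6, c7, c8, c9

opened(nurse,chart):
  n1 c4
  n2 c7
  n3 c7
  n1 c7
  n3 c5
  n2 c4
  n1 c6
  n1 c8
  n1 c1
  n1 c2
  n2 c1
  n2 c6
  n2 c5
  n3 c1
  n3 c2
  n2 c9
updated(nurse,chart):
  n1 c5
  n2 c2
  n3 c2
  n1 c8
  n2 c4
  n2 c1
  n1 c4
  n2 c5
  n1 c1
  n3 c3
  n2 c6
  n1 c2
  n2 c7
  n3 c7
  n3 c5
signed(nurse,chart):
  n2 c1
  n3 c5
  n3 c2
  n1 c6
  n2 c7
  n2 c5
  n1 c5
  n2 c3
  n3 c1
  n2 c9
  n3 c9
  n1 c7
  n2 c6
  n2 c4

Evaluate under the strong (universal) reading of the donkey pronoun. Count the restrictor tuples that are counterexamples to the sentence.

9

"it" takes "a chart" as antecedent — a donkey pronoun bound across the clause boundary.
Strong reading: for every (n,c) with opened(n,c), updated(n,c) ∧ signed(n,c).
Restrictor pairs: (n1,c1) ✗  (n1,c2) ✗  (n1,c4) ✗  (n1,c6) ✗  (n1,c7) ✗  (n1,c8) ✗  (n2,c1) ✓  (n2,c4) ✓  (n2,c5) ✓  (n2,c6) ✓  (n2,c7) ✓  (n2,c9) ✗  (n3,c1) ✗  (n3,c2) ✓  (n3,c5) ✓  (n3,c7) ✗
Counterexamples (restrictor pairs failing the scope): 9.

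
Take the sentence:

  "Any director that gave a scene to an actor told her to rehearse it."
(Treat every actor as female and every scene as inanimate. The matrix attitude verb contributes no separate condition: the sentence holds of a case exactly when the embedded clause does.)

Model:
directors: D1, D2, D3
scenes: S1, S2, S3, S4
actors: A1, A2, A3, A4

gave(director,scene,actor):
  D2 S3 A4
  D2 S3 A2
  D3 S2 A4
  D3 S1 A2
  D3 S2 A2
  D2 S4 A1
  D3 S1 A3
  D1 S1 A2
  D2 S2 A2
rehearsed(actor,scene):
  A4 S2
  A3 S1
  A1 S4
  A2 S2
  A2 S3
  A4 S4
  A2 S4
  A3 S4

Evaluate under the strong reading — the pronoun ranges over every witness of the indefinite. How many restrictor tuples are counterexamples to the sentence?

"her" takes "an actor" as antecedent and "it" takes "a scene"; both are donkey pronouns co-varying with the restrictor.
Strong reading: for every (d,s,a) with gave(d,s,a), rehearsed(a,s).
Restrictor triples: (D1,S1,A2)→rehearsed(A2,S1) ✗  (D2,S2,A2)→rehearsed(A2,S2) ✓  (D2,S3,A2)→rehearsed(A2,S3) ✓  (D2,S3,A4)→rehearsed(A4,S3) ✗  (D2,S4,A1)→rehearsed(A1,S4) ✓  (D3,S1,A2)→rehearsed(A2,S1) ✗  (D3,S1,A3)→rehearsed(A3,S1) ✓  (D3,S2,A2)→rehearsed(A2,S2) ✓  (D3,S2,A4)→rehearsed(A4,S2) ✓
Counterexamples (restrictor triples failing the scope): 3.

3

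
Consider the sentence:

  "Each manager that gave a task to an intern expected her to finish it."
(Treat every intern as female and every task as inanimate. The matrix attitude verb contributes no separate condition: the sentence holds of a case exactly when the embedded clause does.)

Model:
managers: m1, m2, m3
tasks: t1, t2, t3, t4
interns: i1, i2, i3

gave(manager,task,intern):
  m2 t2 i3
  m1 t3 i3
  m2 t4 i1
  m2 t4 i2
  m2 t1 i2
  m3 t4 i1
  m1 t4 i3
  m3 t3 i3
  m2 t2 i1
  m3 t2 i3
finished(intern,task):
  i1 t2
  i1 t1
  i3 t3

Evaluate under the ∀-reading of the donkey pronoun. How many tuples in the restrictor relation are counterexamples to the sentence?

"her" takes "an intern" as antecedent and "it" takes "a task"; both are donkey pronouns co-varying with the restrictor.
Strong reading: for every (m,t,i) with gave(m,t,i), finished(i,t).
Restrictor triples: (m1,t3,i3)→finished(i3,t3) ✓  (m1,t4,i3)→finished(i3,t4) ✗  (m2,t1,i2)→finished(i2,t1) ✗  (m2,t2,i1)→finished(i1,t2) ✓  (m2,t2,i3)→finished(i3,t2) ✗  (m2,t4,i1)→finished(i1,t4) ✗  (m2,t4,i2)→finished(i2,t4) ✗  (m3,t2,i3)→finished(i3,t2) ✗  (m3,t3,i3)→finished(i3,t3) ✓  (m3,t4,i1)→finished(i1,t4) ✗
Counterexamples (restrictor triples failing the scope): 7.

7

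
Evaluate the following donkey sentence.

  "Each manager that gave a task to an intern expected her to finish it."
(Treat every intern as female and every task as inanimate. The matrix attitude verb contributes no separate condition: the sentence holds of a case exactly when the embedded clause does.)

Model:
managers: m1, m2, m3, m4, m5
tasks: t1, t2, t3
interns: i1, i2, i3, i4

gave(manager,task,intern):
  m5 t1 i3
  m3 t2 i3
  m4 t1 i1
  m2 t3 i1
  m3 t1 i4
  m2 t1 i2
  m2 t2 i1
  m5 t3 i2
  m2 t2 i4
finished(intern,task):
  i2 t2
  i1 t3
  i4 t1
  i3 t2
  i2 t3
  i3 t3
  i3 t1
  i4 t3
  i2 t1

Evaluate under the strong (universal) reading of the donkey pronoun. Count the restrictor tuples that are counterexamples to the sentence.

3

"her" takes "an intern" as antecedent and "it" takes "a task"; both are donkey pronouns co-varying with the restrictor.
Strong reading: for every (m,t,i) with gave(m,t,i), finished(i,t).
Restrictor triples: (m2,t1,i2)→finished(i2,t1) ✓  (m2,t2,i1)→finished(i1,t2) ✗  (m2,t2,i4)→finished(i4,t2) ✗  (m2,t3,i1)→finished(i1,t3) ✓  (m3,t1,i4)→finished(i4,t1) ✓  (m3,t2,i3)→finished(i3,t2) ✓  (m4,t1,i1)→finished(i1,t1) ✗  (m5,t1,i3)→finished(i3,t1) ✓  (m5,t3,i2)→finished(i2,t3) ✓
Counterexamples (restrictor triples failing the scope): 3.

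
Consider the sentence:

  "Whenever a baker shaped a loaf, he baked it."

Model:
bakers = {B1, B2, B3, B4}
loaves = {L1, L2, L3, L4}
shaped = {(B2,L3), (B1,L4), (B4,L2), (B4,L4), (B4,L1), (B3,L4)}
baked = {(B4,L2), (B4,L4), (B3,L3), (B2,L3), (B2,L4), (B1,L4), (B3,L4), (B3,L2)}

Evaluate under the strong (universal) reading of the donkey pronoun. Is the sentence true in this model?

False

"it" takes "a loaf" as antecedent — a donkey pronoun bound across the clause boundary.
Strong reading: for every (b,l) with shaped(b,l), baked(b,l).
Restrictor pairs: (B1,L4) ✓  (B2,L3) ✓  (B3,L4) ✓  (B4,L1) ✗  (B4,L2) ✓  (B4,L4) ✓
Counterexample: (B4,L1) is in shaped but fails the scope.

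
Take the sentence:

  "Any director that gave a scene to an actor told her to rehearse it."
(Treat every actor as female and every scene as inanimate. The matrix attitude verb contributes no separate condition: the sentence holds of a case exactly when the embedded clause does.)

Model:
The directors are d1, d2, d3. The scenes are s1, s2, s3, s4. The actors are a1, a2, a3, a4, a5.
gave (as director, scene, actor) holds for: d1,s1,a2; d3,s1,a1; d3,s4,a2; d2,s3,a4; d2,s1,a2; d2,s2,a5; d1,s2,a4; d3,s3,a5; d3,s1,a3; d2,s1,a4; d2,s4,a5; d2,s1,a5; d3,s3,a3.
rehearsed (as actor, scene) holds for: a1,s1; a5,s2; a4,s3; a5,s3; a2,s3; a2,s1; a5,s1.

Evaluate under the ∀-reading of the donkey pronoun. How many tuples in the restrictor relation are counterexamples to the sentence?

6

"her" takes "an actor" as antecedent and "it" takes "a scene"; both are donkey pronouns co-varying with the restrictor.
Strong reading: for every (d,s,a) with gave(d,s,a), rehearsed(a,s).
Restrictor triples: (d1,s1,a2)→rehearsed(a2,s1) ✓  (d1,s2,a4)→rehearsed(a4,s2) ✗  (d2,s1,a2)→rehearsed(a2,s1) ✓  (d2,s1,a4)→rehearsed(a4,s1) ✗  (d2,s1,a5)→rehearsed(a5,s1) ✓  (d2,s2,a5)→rehearsed(a5,s2) ✓  (d2,s3,a4)→rehearsed(a4,s3) ✓  (d2,s4,a5)→rehearsed(a5,s4) ✗  (d3,s1,a1)→rehearsed(a1,s1) ✓  (d3,s1,a3)→rehearsed(a3,s1) ✗  (d3,s3,a3)→rehearsed(a3,s3) ✗  (d3,s3,a5)→rehearsed(a5,s3) ✓  (d3,s4,a2)→rehearsed(a2,s4) ✗
Counterexamples (restrictor triples failing the scope): 6.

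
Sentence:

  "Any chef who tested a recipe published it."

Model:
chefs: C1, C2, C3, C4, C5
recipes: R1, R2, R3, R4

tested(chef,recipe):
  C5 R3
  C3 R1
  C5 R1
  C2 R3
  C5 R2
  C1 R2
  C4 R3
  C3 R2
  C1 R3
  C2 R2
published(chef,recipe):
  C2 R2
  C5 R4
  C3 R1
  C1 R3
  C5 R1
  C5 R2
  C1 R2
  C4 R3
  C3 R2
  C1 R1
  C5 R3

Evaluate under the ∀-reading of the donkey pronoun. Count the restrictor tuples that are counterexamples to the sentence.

"it" takes "a recipe" as antecedent — a donkey pronoun bound across the clause boundary.
Strong reading: for every (c,r) with tested(c,r), published(c,r).
Restrictor pairs: (C1,R2) ✓  (C1,R3) ✓  (C2,R2) ✓  (C2,R3) ✗  (C3,R1) ✓  (C3,R2) ✓  (C4,R3) ✓  (C5,R1) ✓  (C5,R2) ✓  (C5,R3) ✓
Counterexamples (restrictor pairs failing the scope): 1.

1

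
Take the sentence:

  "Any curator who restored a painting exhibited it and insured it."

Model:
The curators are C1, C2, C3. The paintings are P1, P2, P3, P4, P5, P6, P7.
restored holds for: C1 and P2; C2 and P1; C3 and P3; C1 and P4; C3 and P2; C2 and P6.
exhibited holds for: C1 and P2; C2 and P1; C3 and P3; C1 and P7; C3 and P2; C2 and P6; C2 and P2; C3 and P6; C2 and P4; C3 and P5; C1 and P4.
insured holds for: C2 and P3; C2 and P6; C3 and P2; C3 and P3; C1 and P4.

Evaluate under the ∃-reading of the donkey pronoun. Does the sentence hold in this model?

True

"it" takes "a painting" as antecedent — a donkey pronoun bound across the clause boundary.
Weak reading: every curator c with some restored-painting has at least one restored-painting p such that exhibited(c,p) ∧ insured(c,p).
Per curator: C1:✓  C2:✓  C3:✓
Every curator in the restrictor has a witness.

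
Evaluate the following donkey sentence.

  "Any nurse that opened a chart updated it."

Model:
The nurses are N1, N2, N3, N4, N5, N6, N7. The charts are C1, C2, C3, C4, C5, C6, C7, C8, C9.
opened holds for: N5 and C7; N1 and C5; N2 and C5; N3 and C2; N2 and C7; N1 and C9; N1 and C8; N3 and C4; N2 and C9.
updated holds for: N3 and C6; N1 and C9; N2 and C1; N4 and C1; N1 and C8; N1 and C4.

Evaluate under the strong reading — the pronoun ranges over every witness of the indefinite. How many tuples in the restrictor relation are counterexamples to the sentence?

"it" takes "a chart" as antecedent — a donkey pronoun bound across the clause boundary.
Strong reading: for every (n,c) with opened(n,c), updated(n,c).
Restrictor pairs: (N1,C5) ✗  (N1,C8) ✓  (N1,C9) ✓  (N2,C5) ✗  (N2,C7) ✗  (N2,C9) ✗  (N3,C2) ✗  (N3,C4) ✗  (N5,C7) ✗
Counterexamples (restrictor pairs failing the scope): 7.

7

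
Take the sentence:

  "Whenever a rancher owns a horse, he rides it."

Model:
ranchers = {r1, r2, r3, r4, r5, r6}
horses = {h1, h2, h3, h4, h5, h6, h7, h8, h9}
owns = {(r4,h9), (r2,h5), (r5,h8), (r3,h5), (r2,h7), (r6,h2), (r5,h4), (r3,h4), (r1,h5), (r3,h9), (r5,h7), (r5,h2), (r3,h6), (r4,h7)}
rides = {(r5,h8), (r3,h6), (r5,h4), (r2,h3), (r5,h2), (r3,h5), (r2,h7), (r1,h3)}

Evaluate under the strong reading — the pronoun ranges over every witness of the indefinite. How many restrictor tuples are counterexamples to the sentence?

"it" takes "a horse" as antecedent — a donkey pronoun bound across the clause boundary.
Strong reading: for every (r,h) with owns(r,h), rides(r,h).
Restrictor pairs: (r1,h5) ✗  (r2,h5) ✗  (r2,h7) ✓  (r3,h4) ✗  (r3,h5) ✓  (r3,h6) ✓  (r3,h9) ✗  (r4,h7) ✗  (r4,h9) ✗  (r5,h2) ✓  (r5,h4) ✓  (r5,h7) ✗  (r5,h8) ✓  (r6,h2) ✗
Counterexamples (restrictor pairs failing the scope): 8.

8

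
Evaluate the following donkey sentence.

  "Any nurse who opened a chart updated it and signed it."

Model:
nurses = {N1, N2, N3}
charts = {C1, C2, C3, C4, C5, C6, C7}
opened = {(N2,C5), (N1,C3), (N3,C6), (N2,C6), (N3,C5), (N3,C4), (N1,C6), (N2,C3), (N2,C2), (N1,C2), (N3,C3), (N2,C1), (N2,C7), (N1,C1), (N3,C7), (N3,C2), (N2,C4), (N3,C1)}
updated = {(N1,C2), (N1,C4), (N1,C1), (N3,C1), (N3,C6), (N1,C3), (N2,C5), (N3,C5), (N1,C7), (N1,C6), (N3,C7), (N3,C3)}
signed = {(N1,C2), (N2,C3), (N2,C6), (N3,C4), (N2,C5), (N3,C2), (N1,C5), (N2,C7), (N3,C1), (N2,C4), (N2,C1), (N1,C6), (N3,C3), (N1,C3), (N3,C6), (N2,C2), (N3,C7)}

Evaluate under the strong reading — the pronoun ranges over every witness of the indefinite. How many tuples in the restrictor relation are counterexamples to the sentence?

"it" takes "a chart" as antecedent — a donkey pronoun bound across the clause boundary.
Strong reading: for every (n,c) with opened(n,c), updated(n,c) ∧ signed(n,c).
Restrictor pairs: (N1,C1) ✗  (N1,C2) ✓  (N1,C3) ✓  (N1,C6) ✓  (N2,C1) ✗  (N2,C2) ✗  (N2,C3) ✗  (N2,C4) ✗  (N2,C5) ✓  (N2,C6) ✗  (N2,C7) ✗  (N3,C1) ✓  (N3,C2) ✗  (N3,C3) ✓  (N3,C4) ✗  (N3,C5) ✗  (N3,C6) ✓  (N3,C7) ✓
Counterexamples (restrictor pairs failing the scope): 10.

10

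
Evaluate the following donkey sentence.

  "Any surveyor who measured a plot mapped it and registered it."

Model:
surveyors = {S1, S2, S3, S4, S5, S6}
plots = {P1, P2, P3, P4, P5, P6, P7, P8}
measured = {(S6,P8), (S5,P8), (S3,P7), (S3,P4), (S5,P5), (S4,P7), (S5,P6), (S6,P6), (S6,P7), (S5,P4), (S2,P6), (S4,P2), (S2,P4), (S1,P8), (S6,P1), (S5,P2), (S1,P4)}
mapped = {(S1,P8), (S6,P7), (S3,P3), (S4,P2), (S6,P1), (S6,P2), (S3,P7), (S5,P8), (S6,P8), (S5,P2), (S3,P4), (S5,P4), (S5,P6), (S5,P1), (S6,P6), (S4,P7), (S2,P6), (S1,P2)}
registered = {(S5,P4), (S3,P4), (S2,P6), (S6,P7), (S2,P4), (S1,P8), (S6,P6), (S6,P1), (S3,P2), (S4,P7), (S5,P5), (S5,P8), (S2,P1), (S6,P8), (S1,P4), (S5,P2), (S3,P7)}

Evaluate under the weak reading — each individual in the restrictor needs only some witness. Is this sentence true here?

"it" takes "a plot" as antecedent — a donkey pronoun bound across the clause boundary.
Weak reading: every surveyor s with some measured-plot has at least one measured-plot p such that mapped(s,p) ∧ registered(s,p).
Per surveyor: S1:✓  S2:✓  S3:✓  S4:✓  S5:✓  S6:✓
Every surveyor in the restrictor has a witness.

True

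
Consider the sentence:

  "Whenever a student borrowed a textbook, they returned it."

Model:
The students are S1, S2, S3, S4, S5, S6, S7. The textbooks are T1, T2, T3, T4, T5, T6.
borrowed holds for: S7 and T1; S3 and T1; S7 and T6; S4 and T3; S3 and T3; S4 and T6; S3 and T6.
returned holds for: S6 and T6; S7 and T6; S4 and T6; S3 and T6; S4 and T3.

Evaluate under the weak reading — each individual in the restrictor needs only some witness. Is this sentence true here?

True

"it" takes "a textbook" as antecedent — a donkey pronoun bound across the clause boundary.
Weak reading: every student s with some borrowed-textbook has at least one borrowed-textbook t such that returned(s,t).
Per student: S3:✓  S4:✓  S7:✓
Every student in the restrictor has a witness.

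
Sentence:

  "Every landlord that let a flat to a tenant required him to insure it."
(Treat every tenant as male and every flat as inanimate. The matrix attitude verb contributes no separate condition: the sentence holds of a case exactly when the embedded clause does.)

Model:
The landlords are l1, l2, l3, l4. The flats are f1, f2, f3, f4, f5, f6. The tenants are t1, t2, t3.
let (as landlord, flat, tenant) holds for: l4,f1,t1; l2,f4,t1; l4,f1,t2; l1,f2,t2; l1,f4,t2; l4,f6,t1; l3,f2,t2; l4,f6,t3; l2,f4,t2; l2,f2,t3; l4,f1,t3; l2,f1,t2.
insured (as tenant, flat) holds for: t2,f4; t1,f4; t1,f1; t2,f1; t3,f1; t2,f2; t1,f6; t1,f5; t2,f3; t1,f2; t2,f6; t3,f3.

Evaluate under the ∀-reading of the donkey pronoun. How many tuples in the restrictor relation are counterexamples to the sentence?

2

"him" takes "a tenant" as antecedent and "it" takes "a flat"; both are donkey pronouns co-varying with the restrictor.
Strong reading: for every (l,f,t) with let(l,f,t), insured(t,f).
Restrictor triples: (l1,f2,t2)→insured(t2,f2) ✓  (l1,f4,t2)→insured(t2,f4) ✓  (l2,f1,t2)→insured(t2,f1) ✓  (l2,f2,t3)→insured(t3,f2) ✗  (l2,f4,t1)→insured(t1,f4) ✓  (l2,f4,t2)→insured(t2,f4) ✓  (l3,f2,t2)→insured(t2,f2) ✓  (l4,f1,t1)→insured(t1,f1) ✓  (l4,f1,t2)→insured(t2,f1) ✓  (l4,f1,t3)→insured(t3,f1) ✓  (l4,f6,t1)→insured(t1,f6) ✓  (l4,f6,t3)→insured(t3,f6) ✗
Counterexamples (restrictor triples failing the scope): 2.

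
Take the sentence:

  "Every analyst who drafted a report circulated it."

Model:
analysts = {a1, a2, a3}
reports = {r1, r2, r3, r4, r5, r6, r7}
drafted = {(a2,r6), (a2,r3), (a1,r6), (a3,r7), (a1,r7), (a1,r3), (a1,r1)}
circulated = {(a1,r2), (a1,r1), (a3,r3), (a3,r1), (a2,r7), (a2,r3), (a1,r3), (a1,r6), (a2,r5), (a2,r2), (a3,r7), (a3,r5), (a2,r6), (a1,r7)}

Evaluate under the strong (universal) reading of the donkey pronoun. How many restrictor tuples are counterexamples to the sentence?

0

"it" takes "a report" as antecedent — a donkey pronoun bound across the clause boundary.
Strong reading: for every (a,r) with drafted(a,r), circulated(a,r).
Restrictor pairs: (a1,r1) ✓  (a1,r3) ✓  (a1,r6) ✓  (a1,r7) ✓  (a2,r3) ✓  (a2,r6) ✓  (a3,r7) ✓
Counterexamples (restrictor pairs failing the scope): 0.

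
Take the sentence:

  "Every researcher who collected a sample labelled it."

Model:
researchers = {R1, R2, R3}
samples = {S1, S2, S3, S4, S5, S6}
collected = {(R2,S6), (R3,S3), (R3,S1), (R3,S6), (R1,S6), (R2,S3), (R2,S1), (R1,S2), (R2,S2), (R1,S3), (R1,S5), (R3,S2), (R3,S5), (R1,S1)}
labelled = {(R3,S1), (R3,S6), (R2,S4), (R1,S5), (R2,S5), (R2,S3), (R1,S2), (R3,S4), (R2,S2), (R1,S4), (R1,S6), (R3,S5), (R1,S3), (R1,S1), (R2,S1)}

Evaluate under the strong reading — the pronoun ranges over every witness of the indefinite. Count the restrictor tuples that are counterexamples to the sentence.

"it" takes "a sample" as antecedent — a donkey pronoun bound across the clause boundary.
Strong reading: for every (r,s) with collected(r,s), labelled(r,s).
Restrictor pairs: (R1,S1) ✓  (R1,S2) ✓  (R1,S3) ✓  (R1,S5) ✓  (R1,S6) ✓  (R2,S1) ✓  (R2,S2) ✓  (R2,S3) ✓  (R2,S6) ✗  (R3,S1) ✓  (R3,S2) ✗  (R3,S3) ✗  (R3,S5) ✓  (R3,S6) ✓
Counterexamples (restrictor pairs failing the scope): 3.

3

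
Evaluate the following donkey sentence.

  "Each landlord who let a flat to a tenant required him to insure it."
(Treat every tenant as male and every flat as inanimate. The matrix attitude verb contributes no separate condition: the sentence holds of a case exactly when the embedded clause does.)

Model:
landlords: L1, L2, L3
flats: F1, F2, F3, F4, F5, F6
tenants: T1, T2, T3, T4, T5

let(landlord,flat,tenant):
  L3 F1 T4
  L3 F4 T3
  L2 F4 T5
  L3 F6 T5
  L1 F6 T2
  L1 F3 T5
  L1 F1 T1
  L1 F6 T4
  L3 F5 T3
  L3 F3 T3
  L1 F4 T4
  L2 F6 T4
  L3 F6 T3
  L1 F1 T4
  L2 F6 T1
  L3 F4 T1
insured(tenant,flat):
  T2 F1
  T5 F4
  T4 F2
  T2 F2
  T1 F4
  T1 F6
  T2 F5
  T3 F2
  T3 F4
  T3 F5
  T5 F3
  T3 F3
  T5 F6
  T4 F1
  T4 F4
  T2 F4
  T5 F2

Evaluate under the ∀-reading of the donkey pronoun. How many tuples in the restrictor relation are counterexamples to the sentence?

"him" takes "a tenant" as antecedent and "it" takes "a flat"; both are donkey pronouns co-varying with the restrictor.
Strong reading: for every (l,f,t) with let(l,f,t), insured(t,f).
Restrictor triples: (L1,F1,T1)→insured(T1,F1) ✗  (L1,F1,T4)→insured(T4,F1) ✓  (L1,F3,T5)→insured(T5,F3) ✓  (L1,F4,T4)→insured(T4,F4) ✓  (L1,F6,T2)→insured(T2,F6) ✗  (L1,F6,T4)→insured(T4,F6) ✗  (L2,F4,T5)→insured(T5,F4) ✓  (L2,F6,T1)→insured(T1,F6) ✓  (L2,F6,T4)→insured(T4,F6) ✗  (L3,F1,T4)→insured(T4,F1) ✓  (L3,F3,T3)→insured(T3,F3) ✓  (L3,F4,T1)→insured(T1,F4) ✓  (L3,F4,T3)→insured(T3,F4) ✓  (L3,F5,T3)→insured(T3,F5) ✓  (L3,F6,T3)→insured(T3,F6) ✗  (L3,F6,T5)→insured(T5,F6) ✓
Counterexamples (restrictor triples failing the scope): 5.

5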